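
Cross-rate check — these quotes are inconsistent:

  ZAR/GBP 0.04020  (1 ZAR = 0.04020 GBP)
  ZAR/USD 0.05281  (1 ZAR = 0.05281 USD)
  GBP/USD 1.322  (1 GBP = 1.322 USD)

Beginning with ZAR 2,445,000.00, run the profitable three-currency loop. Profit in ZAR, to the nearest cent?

Profit: ZAR 15,482.07

Profitable loop is ZAR → GBP → USD → ZAR:
ZAR 2,445,000.00 × 0.04020 = GBP 98,289.00
GBP 98,289.00 × 1.322 = USD 129,938.06
USD 129,938.06 ÷ 0.05281 = ZAR 2,460,482.07
Profit = ZAR 2,460,482.07 − ZAR 2,445,000.00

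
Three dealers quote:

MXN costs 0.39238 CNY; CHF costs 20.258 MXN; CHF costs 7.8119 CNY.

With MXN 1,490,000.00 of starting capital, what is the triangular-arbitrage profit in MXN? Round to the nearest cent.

Profit: MXN 26,118.07

Profitable loop is MXN → CNY → CHF → MXN:
MXN 1,490,000.00 × 0.39238 = CNY 584,646.20
CNY 584,646.20 ÷ 7.8119 = CHF 74,840.46
CHF 74,840.46 × 20.258 = MXN 1,516,118.07
Profit = MXN 1,516,118.07 − MXN 1,490,000.00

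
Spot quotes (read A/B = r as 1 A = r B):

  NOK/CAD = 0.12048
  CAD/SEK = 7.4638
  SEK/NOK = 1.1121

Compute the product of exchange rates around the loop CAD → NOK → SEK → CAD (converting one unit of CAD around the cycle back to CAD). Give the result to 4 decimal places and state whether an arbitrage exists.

Around CAD → NOK → SEK → CAD: 1 ÷ 0.12048 ÷ 1.1121 ÷ 7.4638 = 0.999957
Product ≈ 1 (deviation 0.004%, within rounding noise).

1.0000 (no arbitrage)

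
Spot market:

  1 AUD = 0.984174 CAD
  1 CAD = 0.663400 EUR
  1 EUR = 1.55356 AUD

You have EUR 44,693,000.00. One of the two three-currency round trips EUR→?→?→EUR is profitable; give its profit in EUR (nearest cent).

Profitable loop is EUR → AUD → CAD → EUR:
EUR 44,693,000.00 × 1.55356 = AUD 69,433,257.08
AUD 69,433,257.08 × 0.984174 = CAD 68,334,406.35
CAD 68,334,406.35 × 0.663400 = EUR 45,333,045.17
Profit = EUR 45,333,045.17 − EUR 44,693,000.00

Profit: EUR 640,045.17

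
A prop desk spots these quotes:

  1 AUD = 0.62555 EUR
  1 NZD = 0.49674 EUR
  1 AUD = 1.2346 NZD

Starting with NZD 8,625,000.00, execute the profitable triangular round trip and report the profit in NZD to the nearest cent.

Profitable loop is NZD → AUD → EUR → NZD:
NZD 8,625,000.00 ÷ 1.2346 = AUD 6,986,068.36
AUD 6,986,068.36 × 0.62555 = EUR 4,370,135.06
EUR 4,370,135.06 ÷ 0.49674 = NZD 8,797,630.68
Profit = NZD 8,797,630.68 − NZD 8,625,000.00

Profit: NZD 172,630.68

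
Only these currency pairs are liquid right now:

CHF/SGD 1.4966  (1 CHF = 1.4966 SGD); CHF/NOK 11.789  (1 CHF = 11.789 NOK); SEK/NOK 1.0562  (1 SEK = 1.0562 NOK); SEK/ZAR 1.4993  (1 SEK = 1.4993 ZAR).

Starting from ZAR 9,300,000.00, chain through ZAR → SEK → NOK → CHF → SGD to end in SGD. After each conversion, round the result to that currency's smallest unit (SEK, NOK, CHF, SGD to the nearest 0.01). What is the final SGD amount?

ZAR 9,300,000.00 ÷ 1.4993 = SEK 6,202,894.68
SEK 6,202,894.68 × 1.0562 = NOK 6,551,497.36
NOK 6,551,497.36 ÷ 11.789 = CHF 555,729.69
CHF 555,729.69 × 1.4966 = SGD 831,705.05

SGD 831,705.05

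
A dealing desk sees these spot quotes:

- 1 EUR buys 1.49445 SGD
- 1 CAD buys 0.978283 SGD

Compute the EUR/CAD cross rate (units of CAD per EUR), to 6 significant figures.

EUR/CAD = 1.52763

1 EUR × 1.49445 = 1.49445 SGD
1.49445 SGD ÷ 0.978283 = 1.52763 CAD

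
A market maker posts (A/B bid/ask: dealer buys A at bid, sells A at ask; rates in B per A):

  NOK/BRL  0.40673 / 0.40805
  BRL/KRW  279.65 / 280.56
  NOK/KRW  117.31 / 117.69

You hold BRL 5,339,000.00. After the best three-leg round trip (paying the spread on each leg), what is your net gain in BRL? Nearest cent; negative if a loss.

Net profit: BRL 131,862.76

Best loop BRL → NOK → KRW → BRL:
BRL 5,339,000.00 ÷ 0.40805 (buy NOK at ask) = NOK 13,084,180.86
NOK 13,084,180.86 × 117.31 (sell NOK at bid) = KRW 1,534,905,257
KRW 1,534,905,257 ÷ 280.56 (buy BRL at ask) = BRL 5,470,862.76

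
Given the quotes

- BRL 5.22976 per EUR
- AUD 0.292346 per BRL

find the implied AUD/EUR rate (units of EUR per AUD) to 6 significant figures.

AUD/EUR = 0.654065

1 AUD ÷ 0.292346 = 3.4206 BRL
3.4206 BRL ÷ 5.22976 = 0.654065 EUR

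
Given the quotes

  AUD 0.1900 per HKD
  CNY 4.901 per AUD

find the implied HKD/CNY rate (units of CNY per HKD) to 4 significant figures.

1 HKD × 0.1900 = 0.19 AUD
0.19 AUD × 4.901 = 0.93119 CNY

HKD/CNY = 0.9312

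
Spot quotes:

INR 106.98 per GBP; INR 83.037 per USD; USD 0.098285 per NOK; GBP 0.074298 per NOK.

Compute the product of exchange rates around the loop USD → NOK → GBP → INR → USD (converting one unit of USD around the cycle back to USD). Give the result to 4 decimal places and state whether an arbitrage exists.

Around USD → NOK → GBP → INR → USD: 1 ÷ 0.098285 × 0.074298 × 106.98 ÷ 83.037 = 0.973914
Product < 1; profitable direction is USD → INR → GBP → NOK → USD.

0.9739 (arbitrage exists)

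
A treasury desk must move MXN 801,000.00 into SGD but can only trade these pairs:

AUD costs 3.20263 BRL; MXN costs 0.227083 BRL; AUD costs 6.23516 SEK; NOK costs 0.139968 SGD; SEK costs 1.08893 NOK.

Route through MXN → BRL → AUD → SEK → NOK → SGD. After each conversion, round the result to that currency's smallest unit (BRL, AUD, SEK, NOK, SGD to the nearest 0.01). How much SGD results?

MXN 801,000.00 × 0.227083 = BRL 181,893.48
BRL 181,893.48 ÷ 3.20263 = AUD 56,795.03
AUD 56,795.03 × 6.23516 = SEK 354,126.10
SEK 354,126.10 × 1.08893 = NOK 385,618.53
NOK 385,618.53 × 0.139968 = SGD 53,974.25

SGD 53,974.25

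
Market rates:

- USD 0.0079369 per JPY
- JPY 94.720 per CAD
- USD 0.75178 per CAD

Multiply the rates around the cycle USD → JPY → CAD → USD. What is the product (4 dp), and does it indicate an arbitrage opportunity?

Around USD → JPY → CAD → USD: 1 ÷ 0.0079369 ÷ 94.720 × 0.75178 = 0.999996
Product ≈ 1 (deviation 0.000%, within rounding noise).

1.0000 (no arbitrage)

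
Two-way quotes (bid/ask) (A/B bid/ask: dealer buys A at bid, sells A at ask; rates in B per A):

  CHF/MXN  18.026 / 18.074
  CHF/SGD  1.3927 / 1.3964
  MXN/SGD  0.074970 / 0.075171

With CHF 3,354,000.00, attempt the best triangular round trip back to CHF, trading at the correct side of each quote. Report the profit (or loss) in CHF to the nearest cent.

Best loop CHF → SGD → MXN → CHF:
CHF 3,354,000.00 × 1.3927 (sell CHF at bid) = SGD 4,671,115.80
SGD 4,671,115.80 ÷ 0.075171 (buy MXN at ask) = MXN 62,139,865.11
MXN 62,139,865.11 ÷ 18.074 (buy CHF at ask) = CHF 3,438,080.40

Net profit: CHF 84,080.40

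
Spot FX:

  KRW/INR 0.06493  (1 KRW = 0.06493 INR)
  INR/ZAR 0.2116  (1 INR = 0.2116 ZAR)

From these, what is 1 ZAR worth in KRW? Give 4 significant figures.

1 ZAR ÷ 0.2116 = 4.7259 INR
4.7259 INR ÷ 0.06493 = 72.7845 KRW

ZAR/KRW = 72.78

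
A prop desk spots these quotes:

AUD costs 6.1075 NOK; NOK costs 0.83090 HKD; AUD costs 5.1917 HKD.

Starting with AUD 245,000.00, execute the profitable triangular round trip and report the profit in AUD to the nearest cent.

Profitable loop is AUD → HKD → NOK → AUD:
AUD 245,000.00 × 5.1917 = HKD 1,271,966.50
HKD 1,271,966.50 ÷ 0.83090 = NOK 1,530,829.82
NOK 1,530,829.82 ÷ 6.1075 = AUD 250,647.54
Profit = AUD 250,647.54 − AUD 245,000.00

Profit: AUD 5,647.54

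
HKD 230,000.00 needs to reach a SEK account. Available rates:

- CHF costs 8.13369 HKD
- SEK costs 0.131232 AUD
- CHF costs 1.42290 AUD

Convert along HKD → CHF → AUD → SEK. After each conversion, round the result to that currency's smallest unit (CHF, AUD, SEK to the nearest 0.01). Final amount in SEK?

HKD 230,000.00 ÷ 8.13369 = CHF 28,277.45
CHF 28,277.45 × 1.42290 = AUD 40,235.98
AUD 40,235.98 ÷ 0.131232 = SEK 306,601.90

SEK 306,601.90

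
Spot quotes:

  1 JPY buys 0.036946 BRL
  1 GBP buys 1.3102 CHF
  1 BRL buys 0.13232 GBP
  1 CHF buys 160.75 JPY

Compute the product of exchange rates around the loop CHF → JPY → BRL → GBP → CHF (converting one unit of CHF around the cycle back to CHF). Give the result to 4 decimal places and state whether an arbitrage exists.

1.0296 (arbitrage exists)

Around CHF → JPY → BRL → GBP → CHF: 1 × 160.75 × 0.036946 × 0.13232 × 1.3102 = 1.029631
Product > 1; profitable direction is CHF → JPY → BRL → GBP → CHF.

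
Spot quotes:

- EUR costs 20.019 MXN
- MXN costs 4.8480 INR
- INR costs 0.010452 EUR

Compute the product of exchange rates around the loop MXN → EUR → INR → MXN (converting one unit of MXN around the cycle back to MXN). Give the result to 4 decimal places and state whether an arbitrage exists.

0.9858 (arbitrage exists)

Around MXN → EUR → INR → MXN: 1 ÷ 20.019 ÷ 0.010452 ÷ 4.8480 = 0.985815
Product < 1; profitable direction is MXN → INR → EUR → MXN.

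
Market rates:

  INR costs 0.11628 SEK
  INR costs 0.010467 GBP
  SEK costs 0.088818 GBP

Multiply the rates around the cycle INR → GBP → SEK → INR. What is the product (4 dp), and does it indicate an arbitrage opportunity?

1.0135 (arbitrage exists)

Around INR → GBP → SEK → INR: 1 × 0.010467 ÷ 0.088818 ÷ 0.11628 = 1.013482
Product > 1; profitable direction is INR → GBP → SEK → INR.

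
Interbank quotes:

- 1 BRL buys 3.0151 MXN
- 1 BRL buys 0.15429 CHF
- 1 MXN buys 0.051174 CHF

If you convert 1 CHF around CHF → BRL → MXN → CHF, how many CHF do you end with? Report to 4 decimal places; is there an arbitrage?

1.0000 (no arbitrage)

Around CHF → BRL → MXN → CHF: 1 ÷ 0.15429 × 3.0151 × 0.051174 = 1.000031
Product ≈ 1 (deviation 0.003%, within rounding noise).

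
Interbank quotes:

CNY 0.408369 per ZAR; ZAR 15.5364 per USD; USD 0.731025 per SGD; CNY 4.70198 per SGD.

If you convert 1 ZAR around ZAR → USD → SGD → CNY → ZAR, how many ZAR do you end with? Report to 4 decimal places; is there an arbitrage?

Around ZAR → USD → SGD → CNY → ZAR: 1 ÷ 15.5364 ÷ 0.731025 × 4.70198 ÷ 0.408369 = 1.013784
Product > 1; profitable direction is ZAR → USD → SGD → CNY → ZAR.

1.0138 (arbitrage exists)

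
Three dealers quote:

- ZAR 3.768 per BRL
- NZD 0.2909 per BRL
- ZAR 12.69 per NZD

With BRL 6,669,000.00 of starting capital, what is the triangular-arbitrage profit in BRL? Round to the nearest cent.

Profit: BRL 138,164.85

Profitable loop is BRL → ZAR → NZD → BRL:
BRL 6,669,000.00 × 3.768 = ZAR 25,128,792.00
ZAR 25,128,792.00 ÷ 12.69 = NZD 1,980,204.26
NZD 1,980,204.26 ÷ 0.2909 = BRL 6,807,164.85
Profit = BRL 6,807,164.85 − BRL 6,669,000.00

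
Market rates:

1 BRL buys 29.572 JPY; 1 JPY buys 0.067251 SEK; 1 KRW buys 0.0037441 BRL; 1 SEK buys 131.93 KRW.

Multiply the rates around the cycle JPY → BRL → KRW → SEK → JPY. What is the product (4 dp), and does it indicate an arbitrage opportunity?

Around JPY → BRL → KRW → SEK → JPY: 1 ÷ 29.572 ÷ 0.0037441 ÷ 131.93 ÷ 0.067251 = 1.017957
Product > 1; profitable direction is JPY → BRL → KRW → SEK → JPY.

1.0180 (arbitrage exists)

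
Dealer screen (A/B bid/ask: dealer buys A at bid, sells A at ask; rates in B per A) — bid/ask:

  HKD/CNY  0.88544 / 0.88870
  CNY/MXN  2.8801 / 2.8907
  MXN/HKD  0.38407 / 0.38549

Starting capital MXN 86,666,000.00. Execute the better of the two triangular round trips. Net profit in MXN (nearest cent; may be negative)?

Best loop MXN → CNY → HKD → MXN:
MXN 86,666,000.00 ÷ 2.8907 (buy CNY at ask) = CNY 29,980,973.47
CNY 29,980,973.47 ÷ 0.88870 (buy HKD at ask) = HKD 33,735,764.00
HKD 33,735,764.00 ÷ 0.38549 (buy MXN at ask) = MXN 87,513,979.61

Net profit: MXN 847,979.61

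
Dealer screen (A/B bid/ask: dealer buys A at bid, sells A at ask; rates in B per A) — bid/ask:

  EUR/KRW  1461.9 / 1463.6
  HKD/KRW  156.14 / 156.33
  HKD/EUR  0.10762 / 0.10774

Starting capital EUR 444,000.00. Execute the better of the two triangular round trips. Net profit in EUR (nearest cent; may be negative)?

Net profit: EUR 2,839.23

Best loop EUR → KRW → HKD → EUR:
EUR 444,000.00 × 1461.9 (sell EUR at bid) = KRW 649,083,600
KRW 649,083,600 ÷ 156.33 (buy HKD at ask) = HKD 4,152,009.21
HKD 4,152,009.21 × 0.10762 (sell HKD at bid) = EUR 446,839.23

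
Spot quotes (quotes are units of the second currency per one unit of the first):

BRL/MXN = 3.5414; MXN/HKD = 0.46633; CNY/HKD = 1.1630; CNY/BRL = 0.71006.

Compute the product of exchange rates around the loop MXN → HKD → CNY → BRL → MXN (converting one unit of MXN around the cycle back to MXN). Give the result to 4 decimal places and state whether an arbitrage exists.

1.0083 (arbitrage exists)

Around MXN → HKD → CNY → BRL → MXN: 1 × 0.46633 ÷ 1.1630 × 0.71006 × 3.5414 = 1.008286
Product > 1; profitable direction is MXN → HKD → CNY → BRL → MXN.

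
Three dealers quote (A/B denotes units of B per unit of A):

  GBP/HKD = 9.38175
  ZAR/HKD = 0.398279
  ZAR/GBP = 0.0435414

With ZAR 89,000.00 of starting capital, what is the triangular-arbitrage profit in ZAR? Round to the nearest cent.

Profitable loop is ZAR → GBP → HKD → ZAR:
ZAR 89,000.00 × 0.0435414 = GBP 3,875.18
GBP 3,875.18 × 9.38175 = HKD 36,356.01
HKD 36,356.01 ÷ 0.398279 = ZAR 91,282.78
Profit = ZAR 91,282.78 − ZAR 89,000.00

Profit: ZAR 2,282.78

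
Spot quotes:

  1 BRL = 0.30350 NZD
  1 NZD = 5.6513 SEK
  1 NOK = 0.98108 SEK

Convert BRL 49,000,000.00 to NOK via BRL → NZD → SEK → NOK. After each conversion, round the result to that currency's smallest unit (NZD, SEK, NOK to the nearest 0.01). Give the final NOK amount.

BRL 49,000,000.00 × 0.30350 = NZD 14,871,500.00
NZD 14,871,500.00 × 5.6513 = SEK 84,043,307.95
SEK 84,043,307.95 ÷ 0.98108 = NOK 85,664,072.20

NOK 85,664,072.20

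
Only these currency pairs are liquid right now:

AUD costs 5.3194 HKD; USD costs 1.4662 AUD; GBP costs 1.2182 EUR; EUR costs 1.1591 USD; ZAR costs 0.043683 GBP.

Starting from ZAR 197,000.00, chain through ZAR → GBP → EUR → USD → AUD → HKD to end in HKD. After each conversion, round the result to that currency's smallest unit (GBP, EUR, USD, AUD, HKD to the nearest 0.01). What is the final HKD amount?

ZAR 197,000.00 × 0.043683 = GBP 8,605.55
GBP 8,605.55 × 1.2182 = EUR 10,483.28
EUR 10,483.28 × 1.1591 = USD 12,151.17
USD 12,151.17 × 1.4662 = AUD 17,816.05
AUD 17,816.05 × 5.3194 = HKD 94,770.70

HKD 94,770.70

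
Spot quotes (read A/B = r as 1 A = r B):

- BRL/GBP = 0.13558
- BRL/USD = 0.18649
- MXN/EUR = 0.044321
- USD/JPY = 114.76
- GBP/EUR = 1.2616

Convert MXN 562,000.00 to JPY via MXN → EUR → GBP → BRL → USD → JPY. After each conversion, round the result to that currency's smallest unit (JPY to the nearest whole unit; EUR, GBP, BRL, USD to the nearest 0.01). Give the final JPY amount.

JPY 3,116,553

MXN 562,000.00 × 0.044321 = EUR 24,908.40
EUR 24,908.40 ÷ 1.2616 = GBP 19,743.50
GBP 19,743.50 ÷ 0.13558 = BRL 145,622.51
BRL 145,622.51 × 0.18649 = USD 27,157.14
USD 27,157.14 × 114.76 = JPY 3,116,553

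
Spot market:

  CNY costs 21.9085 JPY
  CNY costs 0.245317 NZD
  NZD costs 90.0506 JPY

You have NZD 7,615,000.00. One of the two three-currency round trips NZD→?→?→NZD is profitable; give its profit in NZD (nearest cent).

Profitable loop is NZD → JPY → CNY → NZD:
NZD 7,615,000.00 × 90.0506 = JPY 685,735,319
JPY 685,735,319 ÷ 21.9085 = CNY 31,299,966.63
CNY 31,299,966.63 × 0.245317 = NZD 7,678,413.91
Profit = NZD 7,678,413.91 − NZD 7,615,000.00

Profit: NZD 63,413.91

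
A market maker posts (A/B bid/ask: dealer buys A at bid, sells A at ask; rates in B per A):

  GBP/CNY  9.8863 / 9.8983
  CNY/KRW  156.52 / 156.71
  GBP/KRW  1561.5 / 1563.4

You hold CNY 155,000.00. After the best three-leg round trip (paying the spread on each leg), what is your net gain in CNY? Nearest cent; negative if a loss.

Best loop CNY → GBP → KRW → CNY:
CNY 155,000.00 ÷ 9.8983 (buy GBP at ask) = GBP 15,659.25
GBP 15,659.25 × 1561.5 (sell GBP at bid) = KRW 24,451,926
KRW 24,451,926 ÷ 156.71 (buy CNY at ask) = CNY 156,032.97

Net profit: CNY 1,032.97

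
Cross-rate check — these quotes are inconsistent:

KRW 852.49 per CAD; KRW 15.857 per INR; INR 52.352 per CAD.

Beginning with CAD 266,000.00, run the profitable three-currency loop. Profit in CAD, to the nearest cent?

Profitable loop is CAD → KRW → INR → CAD:
CAD 266,000.00 × 852.49 = KRW 226,762,340
KRW 226,762,340 ÷ 15.857 = INR 14,300,456.58
INR 14,300,456.58 ÷ 52.352 = CAD 273,159.70
Profit = CAD 273,159.70 − CAD 266,000.00

Profit: CAD 7,159.70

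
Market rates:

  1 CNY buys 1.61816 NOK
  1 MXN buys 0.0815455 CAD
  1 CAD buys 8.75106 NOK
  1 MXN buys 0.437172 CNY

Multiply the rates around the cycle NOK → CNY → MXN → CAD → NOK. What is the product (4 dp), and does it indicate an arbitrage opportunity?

Around NOK → CNY → MXN → CAD → NOK: 1 ÷ 1.61816 ÷ 0.437172 × 0.0815455 × 8.75106 = 1.008758
Product > 1; profitable direction is NOK → CNY → MXN → CAD → NOK.

1.0088 (arbitrage exists)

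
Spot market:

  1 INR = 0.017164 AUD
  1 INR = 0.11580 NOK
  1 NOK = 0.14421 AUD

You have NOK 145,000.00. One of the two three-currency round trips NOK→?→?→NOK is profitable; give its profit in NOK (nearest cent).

Profit: NOK 4,033.04

Profitable loop is NOK → INR → AUD → NOK:
NOK 145,000.00 ÷ 0.11580 = INR 1,252,158.89
INR 1,252,158.89 × 0.017164 = AUD 21,492.06
AUD 21,492.06 ÷ 0.14421 = NOK 149,033.04
Profit = NOK 149,033.04 − NOK 145,000.00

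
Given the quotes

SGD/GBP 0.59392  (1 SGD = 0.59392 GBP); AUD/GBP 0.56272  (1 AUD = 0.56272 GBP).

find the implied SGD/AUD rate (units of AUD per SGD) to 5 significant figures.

1 SGD × 0.59392 = 0.59392 GBP
0.59392 GBP ÷ 0.56272 = 1.05544 AUD

SGD/AUD = 1.0554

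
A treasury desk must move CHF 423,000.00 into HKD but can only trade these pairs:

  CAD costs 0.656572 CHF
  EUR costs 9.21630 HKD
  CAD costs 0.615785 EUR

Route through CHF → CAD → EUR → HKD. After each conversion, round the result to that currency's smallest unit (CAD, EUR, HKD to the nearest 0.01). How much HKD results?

CHF 423,000.00 ÷ 0.656572 = CAD 644,255.31
CAD 644,255.31 × 0.615785 = EUR 396,722.76
EUR 396,722.76 × 9.21630 = HKD 3,656,315.97

HKD 3,656,315.97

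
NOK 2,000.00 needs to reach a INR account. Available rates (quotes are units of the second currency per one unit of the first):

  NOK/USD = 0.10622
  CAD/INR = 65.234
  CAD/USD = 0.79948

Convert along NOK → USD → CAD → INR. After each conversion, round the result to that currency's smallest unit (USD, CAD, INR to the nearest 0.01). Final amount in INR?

NOK 2,000.00 × 0.10622 = USD 212.44
USD 212.44 ÷ 0.79948 = CAD 265.72
CAD 265.72 × 65.234 = INR 17,333.98

INR 17,333.98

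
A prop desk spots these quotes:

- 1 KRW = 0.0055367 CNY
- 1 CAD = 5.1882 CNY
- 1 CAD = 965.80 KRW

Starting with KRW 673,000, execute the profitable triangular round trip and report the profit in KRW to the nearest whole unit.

Profit: KRW 20,644

Profitable loop is KRW → CNY → CAD → KRW:
KRW 673,000 × 0.0055367 = CNY 3,726.20
CNY 3,726.20 ÷ 5.1882 = CAD 718.21
CAD 718.21 × 965.80 = KRW 693,644
Profit = KRW 693,644 − KRW 673,000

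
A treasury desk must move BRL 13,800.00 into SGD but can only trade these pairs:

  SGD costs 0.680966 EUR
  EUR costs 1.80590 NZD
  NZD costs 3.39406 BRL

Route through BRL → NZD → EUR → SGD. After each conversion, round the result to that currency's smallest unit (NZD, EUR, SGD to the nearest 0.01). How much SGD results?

SGD 3,306.29

BRL 13,800.00 ÷ 3.39406 = NZD 4,065.93
NZD 4,065.93 ÷ 1.80590 = EUR 2,251.47
EUR 2,251.47 ÷ 0.680966 = SGD 3,306.29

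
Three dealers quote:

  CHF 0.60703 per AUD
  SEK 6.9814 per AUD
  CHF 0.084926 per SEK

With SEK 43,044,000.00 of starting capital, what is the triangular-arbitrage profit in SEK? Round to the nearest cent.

Profitable loop is SEK → AUD → CHF → SEK:
SEK 43,044,000.00 ÷ 6.9814 = AUD 6,165,525.54
AUD 6,165,525.54 × 0.60703 = CHF 3,742,658.97
CHF 3,742,658.97 ÷ 0.084926 = SEK 44,069,648.50
Profit = SEK 44,069,648.50 − SEK 43,044,000.00

Profit: SEK 1,025,648.50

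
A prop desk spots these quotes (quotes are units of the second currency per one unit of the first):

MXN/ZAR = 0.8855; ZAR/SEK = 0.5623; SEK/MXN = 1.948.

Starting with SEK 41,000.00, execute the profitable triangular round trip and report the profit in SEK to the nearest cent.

Profitable loop is SEK → ZAR → MXN → SEK:
SEK 41,000.00 ÷ 0.5623 = ZAR 72,914.81
ZAR 72,914.81 ÷ 0.8855 = MXN 82,343.10
MXN 82,343.10 ÷ 1.948 = SEK 42,270.58
Profit = SEK 42,270.58 − SEK 41,000.00

Profit: SEK 1,270.58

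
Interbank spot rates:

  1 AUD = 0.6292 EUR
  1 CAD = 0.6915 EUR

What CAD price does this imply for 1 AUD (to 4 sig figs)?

1 AUD × 0.6292 = 0.6292 EUR
0.6292 EUR ÷ 0.6915 = 0.909906 CAD

AUD/CAD = 0.9099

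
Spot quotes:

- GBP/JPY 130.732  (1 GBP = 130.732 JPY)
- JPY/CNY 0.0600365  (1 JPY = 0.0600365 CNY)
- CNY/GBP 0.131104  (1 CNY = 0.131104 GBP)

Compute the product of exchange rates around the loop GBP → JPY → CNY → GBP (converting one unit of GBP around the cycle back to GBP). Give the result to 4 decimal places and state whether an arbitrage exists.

Around GBP → JPY → CNY → GBP: 1 × 130.732 × 0.0600365 × 0.131104 = 1.028995
Product > 1; profitable direction is GBP → JPY → CNY → GBP.

1.0290 (arbitrage exists)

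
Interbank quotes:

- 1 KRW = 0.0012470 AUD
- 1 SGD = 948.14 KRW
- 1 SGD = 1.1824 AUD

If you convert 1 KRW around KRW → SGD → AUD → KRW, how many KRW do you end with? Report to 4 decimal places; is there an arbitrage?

Around KRW → SGD → AUD → KRW: 1 ÷ 948.14 × 1.1824 ÷ 0.0012470 = 1.000059
Product ≈ 1 (deviation 0.006%, within rounding noise).

1.0001 (no arbitrage)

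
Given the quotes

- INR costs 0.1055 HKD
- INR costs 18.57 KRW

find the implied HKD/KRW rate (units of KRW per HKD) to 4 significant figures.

HKD/KRW = 176.0

1 HKD ÷ 0.1055 = 9.47867 INR
9.47867 INR × 18.57 = 176.019 KRW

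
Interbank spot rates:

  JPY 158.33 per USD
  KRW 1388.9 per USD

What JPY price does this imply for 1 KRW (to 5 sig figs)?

1 KRW ÷ 1388.9 = 0.000719994 USD
0.000719994 USD × 158.33 = 0.113997 JPY

KRW/JPY = 0.11400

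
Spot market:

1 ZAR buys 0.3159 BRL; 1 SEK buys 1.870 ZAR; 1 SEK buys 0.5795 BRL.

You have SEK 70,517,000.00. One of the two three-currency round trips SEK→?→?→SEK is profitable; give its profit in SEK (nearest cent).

Profitable loop is SEK → ZAR → BRL → SEK:
SEK 70,517,000.00 × 1.870 = ZAR 131,866,790.00
ZAR 131,866,790.00 × 0.3159 = BRL 41,656,718.96
BRL 41,656,718.96 ÷ 0.5795 = SEK 71,883,898.12
Profit = SEK 71,883,898.12 − SEK 70,517,000.00

Profit: SEK 1,366,898.12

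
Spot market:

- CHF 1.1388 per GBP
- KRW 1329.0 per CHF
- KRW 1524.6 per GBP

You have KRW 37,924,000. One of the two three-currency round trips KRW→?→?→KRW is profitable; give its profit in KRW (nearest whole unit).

Profitable loop is KRW → CHF → GBP → KRW:
KRW 37,924,000 ÷ 1329.0 = CHF 28,535.74
CHF 28,535.74 ÷ 1.1388 = GBP 25,057.73
GBP 25,057.73 × 1524.6 = KRW 38,203,013
Profit = KRW 38,203,013 − KRW 37,924,000

Profit: KRW 279,013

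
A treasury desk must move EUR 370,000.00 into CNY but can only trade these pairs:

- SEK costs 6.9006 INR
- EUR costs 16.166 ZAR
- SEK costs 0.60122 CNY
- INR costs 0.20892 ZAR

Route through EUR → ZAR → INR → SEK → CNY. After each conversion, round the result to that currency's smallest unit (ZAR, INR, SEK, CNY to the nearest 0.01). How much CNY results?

EUR 370,000.00 × 16.166 = ZAR 5,981,420.00
ZAR 5,981,420.00 ÷ 0.20892 = INR 28,630,193.38
INR 28,630,193.38 ÷ 6.9006 = SEK 4,148,942.61
SEK 4,148,942.61 × 0.60122 = CNY 2,494,427.28

CNY 2,494,427.28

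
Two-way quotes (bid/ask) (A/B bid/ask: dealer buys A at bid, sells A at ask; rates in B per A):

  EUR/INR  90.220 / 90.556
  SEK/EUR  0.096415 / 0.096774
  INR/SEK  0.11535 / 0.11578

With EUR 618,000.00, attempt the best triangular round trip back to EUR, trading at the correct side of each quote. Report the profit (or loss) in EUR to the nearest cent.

Net profit: EUR 2,088.25

Best loop EUR → INR → SEK → EUR:
EUR 618,000.00 × 90.220 (sell EUR at bid) = INR 55,755,960.00
INR 55,755,960.00 × 0.11535 (sell INR at bid) = SEK 6,431,449.99
SEK 6,431,449.99 × 0.096415 (sell SEK at bid) = EUR 620,088.25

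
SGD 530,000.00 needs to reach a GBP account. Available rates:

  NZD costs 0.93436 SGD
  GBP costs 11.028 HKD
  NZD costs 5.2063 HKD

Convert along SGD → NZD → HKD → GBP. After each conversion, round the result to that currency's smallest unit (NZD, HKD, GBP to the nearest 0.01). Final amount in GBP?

SGD 530,000.00 ÷ 0.93436 = NZD 567,233.19
NZD 567,233.19 × 5.2063 = HKD 2,953,186.16
HKD 2,953,186.16 ÷ 11.028 = GBP 267,789.82

GBP 267,789.82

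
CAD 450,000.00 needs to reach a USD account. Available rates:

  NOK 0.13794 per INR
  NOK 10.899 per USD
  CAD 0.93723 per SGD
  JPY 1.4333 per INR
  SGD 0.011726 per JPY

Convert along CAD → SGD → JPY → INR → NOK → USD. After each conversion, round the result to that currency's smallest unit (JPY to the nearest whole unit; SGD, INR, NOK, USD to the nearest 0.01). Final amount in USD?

USD 361,562.11

CAD 450,000.00 ÷ 0.93723 = SGD 480,138.28
SGD 480,138.28 ÷ 0.011726 = JPY 40,946,468
JPY 40,946,468 ÷ 1.4333 = INR 28,567,967.63
INR 28,567,967.63 × 0.13794 = NOK 3,940,665.45
NOK 3,940,665.45 ÷ 10.899 = USD 361,562.11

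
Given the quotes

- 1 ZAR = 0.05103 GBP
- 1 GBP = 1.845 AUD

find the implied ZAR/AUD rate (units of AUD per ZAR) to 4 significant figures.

ZAR/AUD = 0.09415

1 ZAR × 0.05103 = 0.05103 GBP
0.05103 GBP × 1.845 = 0.0941503 AUD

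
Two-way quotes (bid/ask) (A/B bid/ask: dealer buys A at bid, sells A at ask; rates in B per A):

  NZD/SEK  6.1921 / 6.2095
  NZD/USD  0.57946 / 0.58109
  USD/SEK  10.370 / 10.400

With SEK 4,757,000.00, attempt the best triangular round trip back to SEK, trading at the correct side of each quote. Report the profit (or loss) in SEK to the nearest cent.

Best loop SEK → USD → NZD → SEK:
SEK 4,757,000.00 ÷ 10.400 (buy USD at ask) = USD 457,403.85
USD 457,403.85 ÷ 0.58109 (buy NZD at ask) = NZD 787,148.03
NZD 787,148.03 × 6.1921 (sell NZD at bid) = SEK 4,874,099.29

Net profit: SEK 117,099.29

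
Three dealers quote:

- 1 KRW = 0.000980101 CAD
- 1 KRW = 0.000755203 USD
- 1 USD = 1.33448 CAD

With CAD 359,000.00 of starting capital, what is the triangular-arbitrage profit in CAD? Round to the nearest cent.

Profit: CAD 10,147.04

Profitable loop is CAD → KRW → USD → CAD:
CAD 359,000.00 ÷ 0.000980101 = KRW 366,288,780
KRW 366,288,780 × 0.000755203 = USD 276,622.39
USD 276,622.39 × 1.33448 = CAD 369,147.04
Profit = CAD 369,147.04 − CAD 359,000.00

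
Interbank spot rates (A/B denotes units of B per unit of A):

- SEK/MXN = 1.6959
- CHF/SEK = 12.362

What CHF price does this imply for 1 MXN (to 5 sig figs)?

1 MXN ÷ 1.6959 = 0.589657 SEK
0.589657 SEK ÷ 12.362 = 0.0476992 CHF

MXN/CHF = 0.047699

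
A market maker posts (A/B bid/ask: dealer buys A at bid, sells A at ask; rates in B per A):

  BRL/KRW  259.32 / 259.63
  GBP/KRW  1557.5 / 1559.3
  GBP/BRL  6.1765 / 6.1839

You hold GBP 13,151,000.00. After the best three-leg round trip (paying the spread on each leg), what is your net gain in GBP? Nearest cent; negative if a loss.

Best loop GBP → BRL → KRW → GBP:
GBP 13,151,000.00 × 6.1765 (sell GBP at bid) = BRL 81,227,151.50
BRL 81,227,151.50 × 259.32 (sell BRL at bid) = KRW 21,063,824,927
KRW 21,063,824,927 ÷ 1559.3 (buy GBP at ask) = GBP 13,508,513.39

Net profit: GBP 357,513.39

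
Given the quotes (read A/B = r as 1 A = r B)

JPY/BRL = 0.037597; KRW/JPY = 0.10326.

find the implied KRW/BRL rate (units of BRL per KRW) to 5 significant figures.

1 KRW × 0.10326 = 0.10326 JPY
0.10326 JPY × 0.037597 = 0.00388227 BRL

KRW/BRL = 0.0038823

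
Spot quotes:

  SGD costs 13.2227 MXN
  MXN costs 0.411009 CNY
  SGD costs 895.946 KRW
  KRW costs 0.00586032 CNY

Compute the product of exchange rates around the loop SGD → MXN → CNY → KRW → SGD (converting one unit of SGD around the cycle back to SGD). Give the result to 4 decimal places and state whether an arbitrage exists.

1.0351 (arbitrage exists)

Around SGD → MXN → CNY → KRW → SGD: 1 × 13.2227 × 0.411009 ÷ 0.00586032 ÷ 895.946 = 1.035067
Product > 1; profitable direction is SGD → MXN → CNY → KRW → SGD.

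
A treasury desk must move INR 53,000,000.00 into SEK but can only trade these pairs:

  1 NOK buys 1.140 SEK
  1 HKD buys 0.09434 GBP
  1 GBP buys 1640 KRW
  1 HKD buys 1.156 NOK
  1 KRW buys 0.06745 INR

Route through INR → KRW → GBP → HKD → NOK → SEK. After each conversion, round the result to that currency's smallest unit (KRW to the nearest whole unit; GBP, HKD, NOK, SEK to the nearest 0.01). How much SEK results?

SEK 6,692,939.18

INR 53,000,000.00 ÷ 0.06745 = KRW 785,767,235
KRW 785,767,235 ÷ 1640 = GBP 479,126.36
GBP 479,126.36 ÷ 0.09434 = HKD 5,078,719.10
HKD 5,078,719.10 × 1.156 = NOK 5,870,999.28
NOK 5,870,999.28 × 1.140 = SEK 6,692,939.18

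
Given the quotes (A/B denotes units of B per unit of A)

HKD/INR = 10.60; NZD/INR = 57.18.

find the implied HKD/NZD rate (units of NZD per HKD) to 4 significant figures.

HKD/NZD = 0.1854

1 HKD × 10.60 = 10.6 INR
10.6 INR ÷ 57.18 = 0.18538 NZD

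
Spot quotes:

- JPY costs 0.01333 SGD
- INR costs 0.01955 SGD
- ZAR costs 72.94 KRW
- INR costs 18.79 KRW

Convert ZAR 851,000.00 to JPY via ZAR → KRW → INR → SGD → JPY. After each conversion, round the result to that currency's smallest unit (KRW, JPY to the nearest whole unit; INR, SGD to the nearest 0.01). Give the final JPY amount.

JPY 4,844,904

ZAR 851,000.00 × 72.94 = KRW 62,071,940
KRW 62,071,940 ÷ 18.79 = INR 3,303,456.09
INR 3,303,456.09 × 0.01955 = SGD 64,582.57
SGD 64,582.57 ÷ 0.01333 = JPY 4,844,904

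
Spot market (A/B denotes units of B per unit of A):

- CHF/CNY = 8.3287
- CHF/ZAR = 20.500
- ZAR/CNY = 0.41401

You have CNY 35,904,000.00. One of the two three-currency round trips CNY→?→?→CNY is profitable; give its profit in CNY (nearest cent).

Profitable loop is CNY → CHF → ZAR → CNY:
CNY 35,904,000.00 ÷ 8.3287 = CHF 4,310,876.85
CHF 4,310,876.85 × 20.500 = ZAR 88,372,975.37
ZAR 88,372,975.37 × 0.41401 = CNY 36,587,295.53
Profit = CNY 36,587,295.53 − CNY 35,904,000.00

Profit: CNY 683,295.53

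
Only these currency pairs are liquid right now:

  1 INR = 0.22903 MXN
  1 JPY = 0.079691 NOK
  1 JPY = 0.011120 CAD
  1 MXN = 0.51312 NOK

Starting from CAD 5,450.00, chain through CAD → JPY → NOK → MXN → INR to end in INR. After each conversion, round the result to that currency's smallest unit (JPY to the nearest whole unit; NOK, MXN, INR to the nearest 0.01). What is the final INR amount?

INR 332,345.50

CAD 5,450.00 ÷ 0.011120 = JPY 490,108
JPY 490,108 × 0.079691 = NOK 39,057.20
NOK 39,057.20 ÷ 0.51312 = MXN 76,117.09
MXN 76,117.09 ÷ 0.22903 = INR 332,345.50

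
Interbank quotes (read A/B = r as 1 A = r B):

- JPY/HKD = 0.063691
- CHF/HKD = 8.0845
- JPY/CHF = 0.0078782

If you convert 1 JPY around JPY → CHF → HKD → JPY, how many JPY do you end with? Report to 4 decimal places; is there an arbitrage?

1.0000 (no arbitrage)

Around JPY → CHF → HKD → JPY: 1 × 0.0078782 × 8.0845 ÷ 0.063691 = 1.000005
Product ≈ 1 (deviation 0.000%, within rounding noise).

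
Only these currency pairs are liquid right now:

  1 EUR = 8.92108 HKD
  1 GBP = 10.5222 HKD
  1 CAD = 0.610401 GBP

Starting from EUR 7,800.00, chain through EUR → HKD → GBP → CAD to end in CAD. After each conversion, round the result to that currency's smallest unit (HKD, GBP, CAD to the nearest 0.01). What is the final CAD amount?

CAD 10,834.04

EUR 7,800.00 × 8.92108 = HKD 69,584.42
HKD 69,584.42 ÷ 10.5222 = GBP 6,613.11
GBP 6,613.11 ÷ 0.610401 = CAD 10,834.04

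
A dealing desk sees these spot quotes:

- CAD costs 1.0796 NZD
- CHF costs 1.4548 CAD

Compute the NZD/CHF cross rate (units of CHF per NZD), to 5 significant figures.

1 NZD ÷ 1.0796 = 0.926269 CAD
0.926269 CAD ÷ 1.4548 = 0.636699 CHF

NZD/CHF = 0.63670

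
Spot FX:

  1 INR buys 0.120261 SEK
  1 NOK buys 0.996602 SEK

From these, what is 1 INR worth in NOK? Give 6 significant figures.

INR/NOK = 0.120671

1 INR × 0.120261 = 0.120261 SEK
0.120261 SEK ÷ 0.996602 = 0.120671 NOK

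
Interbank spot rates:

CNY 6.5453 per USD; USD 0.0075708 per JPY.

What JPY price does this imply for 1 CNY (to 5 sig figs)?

CNY/JPY = 20.180

1 CNY ÷ 6.5453 = 0.152781 USD
0.152781 USD ÷ 0.0075708 = 20.1803 JPY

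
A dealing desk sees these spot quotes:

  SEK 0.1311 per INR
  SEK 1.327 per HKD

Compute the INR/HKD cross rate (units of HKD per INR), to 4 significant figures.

INR/HKD = 0.09879

1 INR × 0.1311 = 0.1311 SEK
0.1311 SEK ÷ 1.327 = 0.0987943 HKD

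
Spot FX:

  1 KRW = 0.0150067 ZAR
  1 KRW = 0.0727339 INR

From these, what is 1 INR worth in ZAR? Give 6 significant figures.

INR/ZAR = 0.206323

1 INR ÷ 0.0727339 = 13.7487 KRW
13.7487 KRW × 0.0150067 = 0.206323 ZAR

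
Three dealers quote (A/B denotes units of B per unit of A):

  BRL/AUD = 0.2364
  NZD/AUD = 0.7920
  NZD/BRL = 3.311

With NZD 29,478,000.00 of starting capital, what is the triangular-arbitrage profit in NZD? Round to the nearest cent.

Profitable loop is NZD → AUD → BRL → NZD:
NZD 29,478,000.00 × 0.7920 = AUD 23,346,576.00
AUD 23,346,576.00 ÷ 0.2364 = BRL 98,758,781.73
BRL 98,758,781.73 ÷ 3.311 = NZD 29,827,478.62
Profit = NZD 29,827,478.62 − NZD 29,478,000.00

Profit: NZD 349,478.62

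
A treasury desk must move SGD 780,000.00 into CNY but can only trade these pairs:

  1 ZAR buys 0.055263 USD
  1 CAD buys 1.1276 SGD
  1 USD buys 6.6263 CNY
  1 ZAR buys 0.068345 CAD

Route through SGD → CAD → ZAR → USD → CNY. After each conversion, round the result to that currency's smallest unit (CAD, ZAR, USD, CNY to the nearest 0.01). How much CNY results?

SGD 780,000.00 ÷ 1.1276 = CAD 691,734.66
CAD 691,734.66 ÷ 0.068345 = ZAR 10,121,218.23
ZAR 10,121,218.23 × 0.055263 = USD 559,328.88
USD 559,328.88 × 6.6263 = CNY 3,706,280.96

CNY 3,706,280.96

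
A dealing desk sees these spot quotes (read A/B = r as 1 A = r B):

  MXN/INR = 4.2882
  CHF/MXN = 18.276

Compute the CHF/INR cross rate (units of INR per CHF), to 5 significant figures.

CHF/INR = 78.371

1 CHF × 18.276 = 18.276 MXN
18.276 MXN × 4.2882 = 78.3711 INR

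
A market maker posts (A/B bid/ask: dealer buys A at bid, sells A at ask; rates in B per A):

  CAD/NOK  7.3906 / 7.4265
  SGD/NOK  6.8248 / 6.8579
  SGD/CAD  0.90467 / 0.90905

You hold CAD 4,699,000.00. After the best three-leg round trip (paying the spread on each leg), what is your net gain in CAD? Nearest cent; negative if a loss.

Net profit: CAD 51,326.03

Best loop CAD → SGD → NOK → CAD:
CAD 4,699,000.00 ÷ 0.90905 (buy SGD at ask) = SGD 5,169,132.61
SGD 5,169,132.61 × 6.8248 (sell SGD at bid) = NOK 35,278,296.24
NOK 35,278,296.24 ÷ 7.4265 (buy CAD at ask) = CAD 4,750,326.03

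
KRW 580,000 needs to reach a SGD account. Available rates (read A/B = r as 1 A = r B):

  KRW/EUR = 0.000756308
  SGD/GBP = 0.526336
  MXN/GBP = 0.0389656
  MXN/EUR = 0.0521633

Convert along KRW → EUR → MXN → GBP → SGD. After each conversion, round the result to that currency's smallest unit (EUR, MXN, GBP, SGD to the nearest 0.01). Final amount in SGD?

SGD 622.57

KRW 580,000 × 0.000756308 = EUR 438.66
EUR 438.66 ÷ 0.0521633 = MXN 8,409.36
MXN 8,409.36 × 0.0389656 = GBP 327.68
GBP 327.68 ÷ 0.526336 = SGD 622.57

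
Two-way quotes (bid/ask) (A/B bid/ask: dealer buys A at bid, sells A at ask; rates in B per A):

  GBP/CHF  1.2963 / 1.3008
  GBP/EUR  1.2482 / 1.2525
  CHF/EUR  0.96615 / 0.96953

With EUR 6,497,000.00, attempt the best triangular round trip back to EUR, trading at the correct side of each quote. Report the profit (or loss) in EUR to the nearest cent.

Best loop EUR → GBP → CHF → EUR:
EUR 6,497,000.00 ÷ 1.2525 (buy GBP at ask) = GBP 5,187,225.55
GBP 5,187,225.55 × 1.2963 (sell GBP at bid) = CHF 6,724,200.48
CHF 6,724,200.48 × 0.96615 (sell CHF at bid) = EUR 6,496,586.29

Net result: EUR -413.71 (no profitable arbitrage after spreads)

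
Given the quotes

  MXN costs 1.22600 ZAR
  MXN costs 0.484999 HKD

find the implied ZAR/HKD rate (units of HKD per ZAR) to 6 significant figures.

1 ZAR ÷ 1.22600 = 0.815661 MXN
0.815661 MXN × 0.484999 = 0.395595 HKD

ZAR/HKD = 0.395595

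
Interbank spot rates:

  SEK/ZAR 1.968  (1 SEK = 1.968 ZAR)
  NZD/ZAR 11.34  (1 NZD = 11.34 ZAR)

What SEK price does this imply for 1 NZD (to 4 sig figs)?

1 NZD × 11.34 = 11.34 ZAR
11.34 ZAR ÷ 1.968 = 5.7622 SEK

NZD/SEK = 5.762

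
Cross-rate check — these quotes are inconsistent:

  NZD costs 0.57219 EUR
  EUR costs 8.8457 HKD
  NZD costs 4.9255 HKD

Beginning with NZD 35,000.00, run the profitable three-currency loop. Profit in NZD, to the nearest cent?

Profit: NZD 965.84

Profitable loop is NZD → EUR → HKD → NZD:
NZD 35,000.00 × 0.57219 = EUR 20,026.65
EUR 20,026.65 × 8.8457 = HKD 177,149.74
HKD 177,149.74 ÷ 4.9255 = NZD 35,965.84
Profit = NZD 35,965.84 − NZD 35,000.00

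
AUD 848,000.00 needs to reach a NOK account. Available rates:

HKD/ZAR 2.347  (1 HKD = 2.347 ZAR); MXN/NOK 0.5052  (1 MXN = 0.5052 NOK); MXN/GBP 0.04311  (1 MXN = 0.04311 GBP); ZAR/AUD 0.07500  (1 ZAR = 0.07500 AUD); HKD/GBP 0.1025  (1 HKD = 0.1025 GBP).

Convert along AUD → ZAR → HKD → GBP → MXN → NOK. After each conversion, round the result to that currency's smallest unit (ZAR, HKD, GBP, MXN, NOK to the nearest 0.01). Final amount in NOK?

NOK 5,786,696.27

AUD 848,000.00 ÷ 0.07500 = ZAR 11,306,666.67
ZAR 11,306,666.67 ÷ 2.347 = HKD 4,817,497.52
HKD 4,817,497.52 × 0.1025 = GBP 493,793.50
GBP 493,793.50 ÷ 0.04311 = MXN 11,454,268.15
MXN 11,454,268.15 × 0.5052 = NOK 5,786,696.27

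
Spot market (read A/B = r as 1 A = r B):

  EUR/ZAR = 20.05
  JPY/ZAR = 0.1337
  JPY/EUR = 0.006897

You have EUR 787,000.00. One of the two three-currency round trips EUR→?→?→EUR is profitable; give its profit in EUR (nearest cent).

Profit: EUR 26,987.86

Profitable loop is EUR → ZAR → JPY → EUR:
EUR 787,000.00 × 20.05 = ZAR 15,779,350.00
ZAR 15,779,350.00 ÷ 0.1337 = JPY 118,020,568
JPY 118,020,568 × 0.006897 = EUR 813,987.86
Profit = EUR 813,987.86 − EUR 787,000.00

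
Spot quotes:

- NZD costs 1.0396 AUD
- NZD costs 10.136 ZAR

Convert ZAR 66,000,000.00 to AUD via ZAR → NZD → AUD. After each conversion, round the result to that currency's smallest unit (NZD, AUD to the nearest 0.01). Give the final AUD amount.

ZAR 66,000,000.00 ÷ 10.136 = NZD 6,511,444.36
NZD 6,511,444.36 × 1.0396 = AUD 6,769,297.56

AUD 6,769,297.56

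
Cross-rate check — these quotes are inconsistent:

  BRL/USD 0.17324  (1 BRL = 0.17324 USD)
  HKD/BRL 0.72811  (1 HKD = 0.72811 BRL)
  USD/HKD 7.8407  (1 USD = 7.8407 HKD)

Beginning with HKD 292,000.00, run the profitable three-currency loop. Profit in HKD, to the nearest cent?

Profit: HKD 3,245.20

Profitable loop is HKD → USD → BRL → HKD:
HKD 292,000.00 ÷ 7.8407 = USD 37,241.57
USD 37,241.57 ÷ 0.17324 = BRL 214,970.98
BRL 214,970.98 ÷ 0.72811 = HKD 295,245.20
Profit = HKD 295,245.20 − HKD 292,000.00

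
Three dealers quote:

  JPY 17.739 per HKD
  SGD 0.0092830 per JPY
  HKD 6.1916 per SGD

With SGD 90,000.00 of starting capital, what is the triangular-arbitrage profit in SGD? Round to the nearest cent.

Profitable loop is SGD → HKD → JPY → SGD:
SGD 90,000.00 × 6.1916 = HKD 557,244.00
HKD 557,244.00 × 17.739 = JPY 9,884,951
JPY 9,884,951 × 0.0092830 = SGD 91,762.00
Profit = SGD 91,762.00 − SGD 90,000.00

Profit: SGD 1,762.00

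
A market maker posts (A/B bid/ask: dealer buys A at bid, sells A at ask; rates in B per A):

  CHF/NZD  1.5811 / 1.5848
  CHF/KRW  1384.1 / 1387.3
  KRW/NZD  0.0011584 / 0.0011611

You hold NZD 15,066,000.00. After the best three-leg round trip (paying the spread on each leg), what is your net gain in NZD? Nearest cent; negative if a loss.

Net profit: NZD 176,265.36

Best loop NZD → CHF → KRW → NZD:
NZD 15,066,000.00 ÷ 1.5848 (buy CHF at ask) = CHF 9,506,562.34
CHF 9,506,562.34 × 1384.1 (sell CHF at bid) = KRW 13,158,032,938
KRW 13,158,032,938 × 0.0011584 (sell KRW at bid) = NZD 15,242,265.36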